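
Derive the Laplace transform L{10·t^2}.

L{t^n} = n!/s^(n+1), so L{t^2} = 2/s^3. Then L{10·t^2} = 10·2/s^3 = 20/s^3

Final answer: 20/s^3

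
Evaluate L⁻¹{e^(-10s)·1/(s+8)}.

L⁻¹{1/(s+8)} = e^(-8t). By the time shift theorem, L⁻¹{e^(-as)F(s)} = u(t-a)f(t-a) with a=10, so L⁻¹{e^(-10s)·1/(s+8)} = u(t-10)·e^(-8(t-10))

Final answer: u(t-10)·e^(-8(t-10))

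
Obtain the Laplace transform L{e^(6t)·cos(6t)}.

L{e^(at)·cos(ωt)} = (s-a)/((s-a)² + ω²), so L{e^(6t)·cos(6t)} = (s-6)/((s-6)² + 36)

Final answer: (s-6)/((s-6)² + 36)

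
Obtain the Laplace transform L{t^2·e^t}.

L{t^n·e^(at)} = n!/(s-a)^(n+1), so L{t^2·e^t} = 2/(s-1)^3

Final answer: 2/(s-1)^3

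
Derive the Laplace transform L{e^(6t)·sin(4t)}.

L{e^(at)·sin(ωt)} = ω/((s-a)² + ω²), so L{e^(6t)·sin(4t)} = 4/((s-6)² + 16)

Final answer: 4/((s-6)² + 16)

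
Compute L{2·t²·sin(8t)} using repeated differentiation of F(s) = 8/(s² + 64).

F(s) = 8/(s² + 64). F'(s) = -16s/(s² + 64)². F''(s) = -16(64 - 3s²)/(s² + 64)³ = (48s² - 1024)/(s² + 64)³. So L{t²·sin(8t)} = (-1)² F''(s) = (48s² - 1024)/(s² + 64)³. Then L{2·t²·sin(8t)} = 2·(48s² - 1024)/(s² + 64)³ = (96s² - 2048)/(s² + 64)³

Final answer: (96s² - 2048)/(s² + 64)³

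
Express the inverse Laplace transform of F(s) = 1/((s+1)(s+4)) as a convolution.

1/((s+1)(s+4)) = (1/(s+1))·(1/(s+4)) = L{e^(-t)}·L{e^(-4t)}. So f(t) = e^(-t)*e^(-4t) = ∫₀ᵗ e^(-τ)·e^(-4(t-τ)) dτ

Final answer: ∫₀ᵗ e^(-τ)·e^(-4(t-τ)) dτ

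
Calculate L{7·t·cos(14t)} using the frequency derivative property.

L{cos(14t)} = s/(s² + 196). Derivative: d/ds[s/(s² + 196)] = [(s² + 196) - s·2s]/(s² + 196)² = (196 - s²)/(s² + 196)². So L{t·cos(14t)} = -F'(s) = (s² - 196)/(s² + 196)². Then L{7·t·cos(14t)} = 7·(s² - 196)/(s² + 196)²

Final answer: 7·(s² - 196)/(s² + 196)²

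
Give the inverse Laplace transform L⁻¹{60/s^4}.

L⁻¹{n!/s^(n+1)} = t^n with n=3. So L⁻¹{6/s^4} = t^3, and L⁻¹{60/s^4} = (60/6)·t^3 = 10·t^3

Final answer: 10·t^3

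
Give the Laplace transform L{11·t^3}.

L{t^n} = n!/s^(n+1), so L{t^3} = 6/s^4. Then L{11·t^3} = 11·6/s^4 = 66/s^4

Final answer: 66/s^4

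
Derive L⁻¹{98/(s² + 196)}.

This is the form c·a/(s² + a²) with a = 14, c = 7. L⁻¹ = 7·sin(14t)

Final answer: 7·sin(14t)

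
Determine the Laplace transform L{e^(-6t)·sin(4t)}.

L{e^(at)·sin(ωt)} = ω/((s-a)² + ω²), so L{e^(-6t)·sin(4t)} = 4/((s+6)² + 16)

Final answer: 4/((s+6)² + 16)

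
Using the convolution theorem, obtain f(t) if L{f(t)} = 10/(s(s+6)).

10/(s(s+6)) = (10/s)·(1/(s+6)) = L{10}·L{e^(-6t)}. By convolution, f(t) = 10*e^(-6t) = ∫₀ᵗ 10·e^(-6τ) dτ = 10·(1 - e^(-6t))/6

Final answer: 10·(1 - e^(-6t))/6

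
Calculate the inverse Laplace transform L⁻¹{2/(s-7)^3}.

L⁻¹{n!/(s-a)^(n+1)} = t^n·e^(at), so L⁻¹{2/(s-7)^3} = t^2·e^(7t)

Final answer: t^2·e^(7t)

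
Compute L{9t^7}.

L{t^n} = n!/s^(n+1). So L{9t^7} = 9·7!/s^8 = 45360/s^8

Final answer: 45360/s^8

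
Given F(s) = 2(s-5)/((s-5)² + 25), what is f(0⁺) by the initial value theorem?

f(0⁺) = lim_{s→∞} sF(s) = lim_{s→∞} 2s(s-5)/((s-5)² + 25) = 2

Final answer: 2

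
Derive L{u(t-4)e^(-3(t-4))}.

u(t-a)f(t-a) with f(t)=e^(-3t). L{e^(-3t)} = 1/(s+3). By time shift: e^(-4s)/(s+3)

Final answer: e^(-4s)/(s+3)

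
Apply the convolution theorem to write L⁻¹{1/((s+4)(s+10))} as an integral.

1/((s+4)(s+10)) = (1/(s+4))·(1/(s+10)) = L{e^(-4t)}·L{e^(-10t)}. So f(t) = e^(-4t)*e^(-10t) = ∫₀ᵗ e^(-4τ)·e^(-10(t-τ)) dτ

Final answer: ∫₀ᵗ e^(-4τ)·e^(-10(t-τ)) dτ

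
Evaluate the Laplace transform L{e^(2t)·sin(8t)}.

L{e^(at)·sin(ωt)} = ω/((s-a)² + ω²), so L{e^(2t)·sin(8t)} = 8/((s-2)² + 64)

Final answer: 8/((s-2)² + 64)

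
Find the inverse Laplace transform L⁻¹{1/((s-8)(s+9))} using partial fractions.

Decompose: A/(s-8) + B/(s+9). A = 1/17, B = -1/17. f(t) = (e^(8t) - e^(-9t))/17

Final answer: (e^(8t) - e^(-9t))/17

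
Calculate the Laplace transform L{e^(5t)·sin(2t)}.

L{e^(at)·sin(ωt)} = ω/((s-a)² + ω²), so L{e^(5t)·sin(2t)} = 2/((s-5)² + 4)

Final answer: 2/((s-5)² + 4)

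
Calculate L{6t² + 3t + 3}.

L{6t² + 3t + 3} = 6·2/s³ + 3/s² + 3/s = 12/s³ + 3/s² + 3/s

Final answer: 12/s³ + 3/s² + 3/s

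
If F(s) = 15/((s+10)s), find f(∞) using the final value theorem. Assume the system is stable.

f(∞) = lim_{s→0} sF(s) = lim_{s→0} 15/(s+10) = 3/2

Final answer: 3/2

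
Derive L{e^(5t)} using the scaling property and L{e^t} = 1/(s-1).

Using L{f(at)} = (1/a)F(s/a) with a=5 and f(t) = e^t: L{e^(5t)} = (1/5) · 1/((s/5)-1) = (1/5) · 5/(s-5) = 1/(s-5)

Final answer: 1/(s-5)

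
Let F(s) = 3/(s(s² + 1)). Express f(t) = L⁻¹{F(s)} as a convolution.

3/(s(s² + 1)) = (1/s)·(3/(s² + 1)) = L{1}·L{3·sin(t)}. So f(t) = 1*(3·sin(t)) = ∫₀ᵗ 3·sin(τ) dτ

Final answer: ∫₀ᵗ 3·sin(τ) dτ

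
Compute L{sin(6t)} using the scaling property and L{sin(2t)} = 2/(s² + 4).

Using L{f(at)} = (1/a)F(s/a) with a=3: L{sin(6t)} = (1/3) · 2/((s/3)² + 4) = (1/3) · 2·9/(s² + 36) = 6/(s² + 36)

Final answer: 6/(s² + 36)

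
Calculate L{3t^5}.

L{t^n} = n!/s^(n+1). So L{3t^5} = 3·5!/s^6 = 360/s^6

Final answer: 360/s^6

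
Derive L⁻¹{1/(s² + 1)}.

This is the form c·a/(s² + a²) with a = 1. L⁻¹ = sin(t)

Final answer: sin(t)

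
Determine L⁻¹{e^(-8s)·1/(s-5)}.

L⁻¹{1/(s-5)} = e^(5t). By the time shift theorem, L⁻¹{e^(-as)F(s)} = u(t-a)f(t-a) with a=8, so L⁻¹{e^(-8s)·1/(s-5)} = u(t-8)·e^(5(t-8))

Final answer: u(t-8)·e^(5(t-8))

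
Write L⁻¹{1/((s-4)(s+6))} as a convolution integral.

1/((s-4)(s+6)) = (1/(s-4))·(1/(s+6)) = L{e^(4t)}·L{e^(-6t)}. So f(t) = e^(4t)*e^(-6t) = ∫₀ᵗ e^(4τ)·e^(-6(t-τ)) dτ

Final answer: ∫₀ᵗ e^(4τ)·e^(-6(t-τ)) dτ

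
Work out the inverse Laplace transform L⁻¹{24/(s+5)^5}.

L⁻¹{n!/(s-a)^(n+1)} = t^n·e^(at), so L⁻¹{24/(s+5)^5} = t^4·e^(-5t)

Final answer: t^4·e^(-5t)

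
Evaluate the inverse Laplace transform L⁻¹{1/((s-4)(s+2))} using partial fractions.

Decompose: A/(s-4) + B/(s+2). A = 1/6, B = -1/6. f(t) = (e^(4t) - e^(-2t))/6

Final answer: (e^(4t) - e^(-2t))/6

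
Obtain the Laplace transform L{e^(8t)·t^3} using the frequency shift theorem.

L{e^(at)·t^n} = n!/(s-a)^(n+1), so L{e^(8t)·t^3} = 6/(s-8)^4

Final answer: 6/(s-8)^4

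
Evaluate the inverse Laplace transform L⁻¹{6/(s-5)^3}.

L⁻¹{n!/(s-a)^(n+1)} = t^n·e^(at) with n=2, a=5. So L⁻¹{2/(s-5)^3} = t^2·e^(5t), and L⁻¹{6/(s-5)^3} = (6/2)·t^2·e^(5t) = 3·t^2·e^(5t)

Final answer: 3·t^2·e^(5t)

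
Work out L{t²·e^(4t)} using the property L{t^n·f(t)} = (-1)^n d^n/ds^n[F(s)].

L{e^(4t)} = 1/(s-4). d/ds[1/(s-4)] = -1/(s-4)². d²/ds²[1/(s-4)] = 2/(s-4)³. So L{t²·e^(4t)} = (-1)² · 2/(s-4)³ = 2/(s-4)³

Final answer: 2/(s-4)³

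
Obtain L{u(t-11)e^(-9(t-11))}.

u(t-a)f(t-a) with f(t)=e^(-9t). L{e^(-9t)} = 1/(s+9). By time shift: e^(-11s)/(s+9)

Final answer: e^(-11s)/(s+9)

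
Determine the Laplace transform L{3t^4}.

L{3t^4} = 3 · L{t^4} = 3 · 24/s^5 = 72/s^5

Final answer: 72/s^5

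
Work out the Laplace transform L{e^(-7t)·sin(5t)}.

L{e^(at)·sin(ωt)} = ω/((s-a)² + ω²), so L{e^(-7t)·sin(5t)} = 5/((s+7)² + 25)

Final answer: 5/((s+7)² + 25)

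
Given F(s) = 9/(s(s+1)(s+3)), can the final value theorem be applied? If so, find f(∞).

Poles of sF(s) = 9/((s+1)(s+3)) are at s = -1 and s = -3, both in the left half-plane. Theorem applies. f(∞) = lim_{s→0} sF(s) = 9/(1·3) = 3

Final answer: 3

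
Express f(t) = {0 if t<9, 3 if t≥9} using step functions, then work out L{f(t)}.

f(t) = 3·u(t-9). L{u(t-9)} = e^(-9s)/s, so L{f(t)} = 3·e^(-9s)/s

Final answer: 3·e^(-9s)/s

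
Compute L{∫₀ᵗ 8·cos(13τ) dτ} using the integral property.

L{∫₀ᵗ f(τ)dτ} = F(s)/s with F(s) = 8s/(s² + 169), so the result is (8s/(s² + 169))/s = 8/(s² + 169)

Final answer: 8/(s² + 169)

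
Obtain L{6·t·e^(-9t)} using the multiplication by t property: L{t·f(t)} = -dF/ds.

Using L{t^n·e^(at)} = n!/(s-a)^(n+1), L{t·e^(-9t)} = 1/(s+9)^2, so L{6·t·e^(-9t)} = 6·1/(s+9)^2 = 6/(s+9)^2

Final answer: 6/(s+9)^2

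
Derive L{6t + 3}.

L{6t + 3} = 6·L{t} + 3·L{1} = 6/s² + 3/s

Final answer: 6/s² + 3/s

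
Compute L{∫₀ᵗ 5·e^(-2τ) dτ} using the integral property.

L{∫₀ᵗ f(τ)dτ} = F(s)/s with F(s) = 5/(s+2), so L{∫₀ᵗ 5·e^(-2τ) dτ} = 5/(s(s+2))

Final answer: 5/(s(s+2))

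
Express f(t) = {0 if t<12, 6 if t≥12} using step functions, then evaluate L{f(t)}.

f(t) = 6·u(t-12). L{u(t-12)} = e^(-12s)/s, so L{f(t)} = 6·e^(-12s)/s

Final answer: 6·e^(-12s)/s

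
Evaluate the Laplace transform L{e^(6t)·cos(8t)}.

L{e^(at)·cos(ωt)} = (s-a)/((s-a)² + ω²), so L{e^(6t)·cos(8t)} = (s-6)/((s-6)² + 64)

Final answer: (s-6)/((s-6)² + 64)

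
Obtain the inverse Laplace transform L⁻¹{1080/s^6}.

L⁻¹{n!/s^(n+1)} = t^n with n=5. So L⁻¹{120/s^6} = t^5, and L⁻¹{1080/s^6} = (1080/120)·t^5 = 9·t^5

Final answer: 9·t^5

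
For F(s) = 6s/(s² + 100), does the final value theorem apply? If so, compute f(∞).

The final value theorem requires all poles of sF(s) in the left half-plane. sF(s) = 6s²/(s² + 100) has poles at s = ±10i (imaginary axis). Theorem does NOT apply (oscillatory system).

Final answer: Not applicable (oscillatory)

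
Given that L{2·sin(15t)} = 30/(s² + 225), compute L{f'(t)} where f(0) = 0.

L{f'(t)} = s·F(s) - f(0) = s·30/(s² + 225) - 0 = 30s/(s² + 225)

Final answer: 30s/(s² + 225)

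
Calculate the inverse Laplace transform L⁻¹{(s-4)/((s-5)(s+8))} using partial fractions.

Using partial fractions, f(t) = (e^(5t) + 12e^(-8t))/13

Final answer: (e^(5t) + 12e^(-8t))/13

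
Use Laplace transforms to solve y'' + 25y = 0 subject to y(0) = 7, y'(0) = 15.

L{y''} + 25L{y} = 0. s²Y - 7s - 15 + 25Y = 0. Y(s² + 25) = 7s + 15. Y = (7s + 15)/(s² + 25). Inverting: y(t) = 7cos(5t) + 3sin(5t)

Final answer: y(t) = 7cos(5t) + 3sin(5t)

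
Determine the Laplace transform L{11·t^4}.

L{t^n} = n!/s^(n+1), so L{t^4} = 24/s^5. Then L{11·t^4} = 11·24/s^5 = 264/s^5

Final answer: 264/s^5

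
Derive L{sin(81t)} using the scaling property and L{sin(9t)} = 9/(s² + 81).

Using L{f(at)} = (1/a)F(s/a) with a=9: L{sin(81t)} = (1/9) · 9/((s/9)² + 81) = (1/9) · 9·81/(s² + 6561) = 81/(s² + 6561)

Final answer: 81/(s² + 6561)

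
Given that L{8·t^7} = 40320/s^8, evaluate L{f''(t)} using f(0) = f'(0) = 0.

L{f''(t)} = s²F(s) - sf(0) - f'(0) = s²·40320/s^8 - 0 - 0 = 40320/s^6

Final answer: 40320/s^6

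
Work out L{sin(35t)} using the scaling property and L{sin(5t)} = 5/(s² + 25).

Using L{f(at)} = (1/a)F(s/a) with a=7: L{sin(35t)} = (1/7) · 5/((s/7)² + 25) = (1/7) · 5·49/(s² + 1225) = 35/(s² + 1225)

Final answer: 35/(s² + 1225)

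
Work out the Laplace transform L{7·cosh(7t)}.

L{cosh(ωt)} = s/(s² - ω²), so L{cosh(7t)} = s/(s² - 49). Then L{7·cosh(7t)} = 7·s/(s² - 49) = 7s/(s² - 49)

Final answer: 7s/(s² - 49)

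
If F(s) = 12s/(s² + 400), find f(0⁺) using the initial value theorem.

f(0⁺) = lim_{s→∞} s·12s/(s² + 400) = lim_{s→∞} 12s²/(s² + 400) = 12

Final answer: 12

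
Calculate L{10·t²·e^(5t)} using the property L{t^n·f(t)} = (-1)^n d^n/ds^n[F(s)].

L{e^(5t)} = 1/(s-5). d/ds[1/(s-5)] = -1/(s-5)². d²/ds²[1/(s-5)] = 2/(s-5)³. So L{t²·e^(5t)} = (-1)² · 2/(s-5)³ = 2/(s-5)³. Then L{10·t²·e^(5t)} = 10·2/(s-5)³ = 20/(s-5)³

Final answer: 20/(s-5)³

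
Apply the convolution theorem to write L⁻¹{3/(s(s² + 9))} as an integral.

3/(s(s² + 9)) = (1/s)·(3/(s² + 9)) = L{1}·L{sin(3t)}. So f(t) = 1*(sin(3t)) = ∫₀ᵗ sin(3τ) dτ

Final answer: ∫₀ᵗ sin(3τ) dτ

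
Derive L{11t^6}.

L{t^n} = n!/s^(n+1). So L{11t^6} = 11·6!/s^7 = 7920/s^7

Final answer: 7920/s^7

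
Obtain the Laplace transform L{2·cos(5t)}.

L{cos(ωt)} = s/(s² + ω²), so L{cos(5t)} = s/(s² + 25). Then L{2·cos(5t)} = 2·s/(s² + 25) = 2s/(s² + 25)

Final answer: 2s/(s² + 25)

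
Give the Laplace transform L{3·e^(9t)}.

L{e^(at)} = 1/(s-a), so L{e^(9t)} = 1/(s-9). Then L{3·e^(9t)} = 3/(s-9)

Final answer: 3/(s-9)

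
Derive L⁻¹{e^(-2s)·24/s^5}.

L⁻¹{24/s^5} = t^4. By the time shift theorem, L⁻¹{e^(-as)F(s)} = u(t-a)f(t-a) with a=2, so L⁻¹{e^(-2s)·24/s^5} = u(t-2)·(t-2)^4

Final answer: u(t-2)·(t-2)^4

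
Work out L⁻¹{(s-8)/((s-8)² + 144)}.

Using frequency shift: L⁻¹{(s-a)/((s-a)² + b²)} = e^(at)cos(bt). Here a=8, b=12

Final answer: e^(8t)·cos(12t)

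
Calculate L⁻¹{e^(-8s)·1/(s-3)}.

L⁻¹{1/(s-3)} = e^(3t). By the time shift theorem, L⁻¹{e^(-as)F(s)} = u(t-a)f(t-a) with a=8, so L⁻¹{e^(-8s)·1/(s-3)} = u(t-8)·e^(3(t-8))

Final answer: u(t-8)·e^(3(t-8))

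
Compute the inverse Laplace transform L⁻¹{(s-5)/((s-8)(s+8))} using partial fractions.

Using partial fractions, f(t) = (3e^(8t) + 13e^(-8t))/16

Final answer: (3e^(8t) + 13e^(-8t))/16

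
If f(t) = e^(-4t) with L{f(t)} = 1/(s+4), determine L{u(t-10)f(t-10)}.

Time shift theorem: L{u(t-a)f(t-a)} = e^(-as)F(s). Here a=10, F(s) = 1/(s+4), so L{u(t-10)f(t-10)} = e^(-10s)·1/(s+4)

Final answer: e^(-10s)·1/(s+4)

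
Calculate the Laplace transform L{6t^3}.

L{6t^3} = 6 · L{t^3} = 6 · 6/s^4 = 36/s^4

Final answer: 36/s^4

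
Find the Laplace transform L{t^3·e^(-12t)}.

L{t^n·e^(at)} = n!/(s-a)^(n+1), so L{t^3·e^(-12t)} = 6/(s+12)^4

Final answer: 6/(s+12)^4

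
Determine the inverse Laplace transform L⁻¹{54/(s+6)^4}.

L⁻¹{n!/(s-a)^(n+1)} = t^n·e^(at) with n=3, a=-6. So L⁻¹{6/(s+6)^4} = t^3·e^(-6t), and L⁻¹{54/(s+6)^4} = (54/6)·t^3·e^(-6t) = 9·t^3·e^(-6t)

Final answer: 9·t^3·e^(-6t)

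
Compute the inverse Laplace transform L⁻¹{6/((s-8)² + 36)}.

Using frequency shift, L⁻¹{6/((s-8)² + 36)} = e^(8t)·sin(6t)

Final answer: e^(8t)·sin(6t)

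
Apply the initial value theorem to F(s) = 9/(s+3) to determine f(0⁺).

f(0⁺) = lim_{s→∞} s·9/(s+3) = lim_{s→∞} 9s/(s+3) = 9

Final answer: 9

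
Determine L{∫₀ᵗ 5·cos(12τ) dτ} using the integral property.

L{∫₀ᵗ f(τ)dτ} = F(s)/s with F(s) = 5s/(s² + 144), so the result is (5s/(s² + 144))/s = 5/(s² + 144)

Final answer: 5/(s² + 144)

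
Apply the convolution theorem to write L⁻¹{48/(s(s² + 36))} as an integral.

48/(s(s² + 36)) = (1/s)·(48/(s² + 36)) = L{1}·L{8·sin(6t)}. So f(t) = 1*(8·sin(6t)) = ∫₀ᵗ 8·sin(6τ) dτ

Final answer: ∫₀ᵗ 8·sin(6τ) dτ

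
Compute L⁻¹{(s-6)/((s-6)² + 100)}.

Using frequency shift: L⁻¹{(s-a)/((s-a)² + b²)} = e^(at)cos(bt). Here a=6, b=10

Final answer: e^(6t)·cos(10t)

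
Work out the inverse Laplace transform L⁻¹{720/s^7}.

L⁻¹{n!/s^(n+1)} = t^n with n=6. So L⁻¹{720/s^7} = t^6

Final answer: t^6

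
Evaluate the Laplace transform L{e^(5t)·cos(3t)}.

L{e^(at)·cos(ωt)} = (s-a)/((s-a)² + ω²), so L{e^(5t)·cos(3t)} = (s-5)/((s-5)² + 9)

Final answer: (s-5)/((s-5)² + 9)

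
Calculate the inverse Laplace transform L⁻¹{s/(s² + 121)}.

L⁻¹{s/(s² + 121)} = cos(11t)

Final answer: cos(11t)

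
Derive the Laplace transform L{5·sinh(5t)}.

L{sinh(ωt)} = ω/(s² - ω²), so L{sinh(5t)} = 5/(s² - 25). Then L{5·sinh(5t)} = 5·5/(s² - 25) = 25/(s² - 25)

Final answer: 25/(s² - 25)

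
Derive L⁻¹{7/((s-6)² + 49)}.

Form: b/((s-a)² + b²) → e^(at)sin(bt). With a=6, b=7

Final answer: e^(6t)·sin(7t)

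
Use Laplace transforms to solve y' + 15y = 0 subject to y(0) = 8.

L{y'} + 15L{y} = 0. sY - 8 + 15Y = 0. Y(s+15) = 8. Y = 8/(s+15)

Final answer: y(t) = 8e^(-15t)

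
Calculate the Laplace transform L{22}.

L{22} = 22 · L{1} = 22/s

Final answer: 22/s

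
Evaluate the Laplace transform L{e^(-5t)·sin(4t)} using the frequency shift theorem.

Frequency shift: L{e^(at)f(t)} = F(s-a). L{e^(-5t)·sin(4t)} = 4/((s+5)² + 16)

Final answer: 4/((s+5)² + 16)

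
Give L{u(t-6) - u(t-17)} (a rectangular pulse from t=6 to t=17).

L{u(t-a)} = e^(-as)/s. L{u(t-6) - u(t-17)} = (e^(-6s) - e^(-17s))/s

Final answer: (e^(-6s) - e^(-17s))/s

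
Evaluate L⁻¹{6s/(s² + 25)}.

This is the form c·s/(s² + a²) with a = 5, c = 6. L⁻¹ = 6·cos(5t)

Final answer: 6·cos(5t)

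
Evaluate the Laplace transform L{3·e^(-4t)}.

L{e^(at)} = 1/(s-a), so L{e^(-4t)} = 1/(s+4). Then L{3·e^(-4t)} = 3/(s+4)

Final answer: 3/(s+4)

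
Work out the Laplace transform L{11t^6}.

L{11t^6} = 11 · L{t^6} = 11 · 720/s^7 = 7920/s^7

Final answer: 7920/s^7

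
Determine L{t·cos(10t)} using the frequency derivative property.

L{cos(10t)} = s/(s² + 100). Derivative: d/ds[s/(s² + 100)] = [(s² + 100) - s·2s]/(s² + 100)² = (100 - s²)/(s² + 100)². So L{t·cos(10t)} = -F'(s) = (s² - 100)/(s² + 100)²

Final answer: (s² - 100)/(s² + 100)²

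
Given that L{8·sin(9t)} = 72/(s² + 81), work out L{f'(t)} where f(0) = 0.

L{f'(t)} = s·F(s) - f(0) = s·72/(s² + 81) - 0 = 72s/(s² + 81)

Final answer: 72s/(s² + 81)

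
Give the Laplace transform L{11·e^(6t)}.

L{e^(at)} = 1/(s-a), so L{e^(6t)} = 1/(s-6). Then L{11·e^(6t)} = 11/(s-6)

Final answer: 11/(s-6)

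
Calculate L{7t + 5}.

L{7t + 5} = 7·L{t} + 5·L{1} = 7/s² + 5/s

Final answer: 7/s² + 5/s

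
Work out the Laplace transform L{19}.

L{19} = 19 · L{1} = 19/s

Final answer: 19/s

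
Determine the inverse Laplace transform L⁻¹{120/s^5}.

L⁻¹{n!/s^(n+1)} = t^n with n=4. So L⁻¹{24/s^5} = t^4, and L⁻¹{120/s^5} = (120/24)·t^4 = 5·t^4

Final answer: 5·t^4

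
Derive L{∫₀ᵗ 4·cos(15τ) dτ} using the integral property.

L{∫₀ᵗ f(τ)dτ} = F(s)/s with F(s) = 4s/(s² + 225), so the result is (4s/(s² + 225))/s = 4/(s² + 225)

Final answer: 4/(s² + 225)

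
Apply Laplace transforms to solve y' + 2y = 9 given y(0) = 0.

sY + 2Y = 9/s. Y = 9/(s(s+2)). Partial fractions: Y = 9/2/s - 9/2/(s+2)

Final answer: y(t) = 9/2(1 - e^(-2t))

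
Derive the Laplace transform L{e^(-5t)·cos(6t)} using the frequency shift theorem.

Frequency shift: L{e^(at)f(t)} = F(s-a). L{e^(-5t)·cos(6t)} = (s+5)/((s+5)² + 36)

Final answer: (s+5)/((s+5)² + 36)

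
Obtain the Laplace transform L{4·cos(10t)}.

L{cos(ωt)} = s/(s² + ω²), so L{cos(10t)} = s/(s² + 100). Then L{4·cos(10t)} = 4·s/(s² + 100) = 4s/(s² + 100)

Final answer: 4s/(s² + 100)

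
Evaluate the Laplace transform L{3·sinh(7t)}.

L{sinh(ωt)} = ω/(s² - ω²), so L{sinh(7t)} = 7/(s² - 49). Then L{3·sinh(7t)} = 3·7/(s² - 49) = 21/(s² - 49)

Final answer: 21/(s² - 49)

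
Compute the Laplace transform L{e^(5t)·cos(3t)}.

L{e^(at)·cos(ωt)} = (s-a)/((s-a)² + ω²), so L{e^(5t)·cos(3t)} = (s-5)/((s-5)² + 9)

Final answer: (s-5)/((s-5)² + 9)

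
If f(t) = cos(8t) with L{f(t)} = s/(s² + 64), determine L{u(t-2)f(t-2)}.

Time shift theorem: L{u(t-a)f(t-a)} = e^(-as)F(s). Here a=2, F(s) = s/(s² + 64), so L{u(t-2)f(t-2)} = e^(-2s)·s/(s² + 64)

Final answer: e^(-2s)·s/(s² + 64)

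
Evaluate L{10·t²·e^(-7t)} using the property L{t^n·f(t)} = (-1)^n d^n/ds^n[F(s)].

L{e^(-7t)} = 1/(s+7). d/ds[1/(s+7)] = -1/(s+7)². d²/ds²[1/(s+7)] = 2/(s+7)³. So L{t²·e^(-7t)} = (-1)² · 2/(s+7)³ = 2/(s+7)³. Then L{10·t²·e^(-7t)} = 10·2/(s+7)³ = 20/(s+7)³

Final answer: 20/(s+7)³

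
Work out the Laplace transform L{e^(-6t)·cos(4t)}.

L{e^(at)·cos(ωt)} = (s-a)/((s-a)² + ω²), so L{e^(-6t)·cos(4t)} = (s+6)/((s+6)² + 16)

Final answer: (s+6)/((s+6)² + 16)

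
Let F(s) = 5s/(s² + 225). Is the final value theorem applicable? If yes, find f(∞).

The final value theorem requires all poles of sF(s) in the left half-plane. sF(s) = 5s²/(s² + 225) has poles at s = ±15i (imaginary axis). Theorem does NOT apply (oscillatory system).

Final answer: Not applicable (oscillatory)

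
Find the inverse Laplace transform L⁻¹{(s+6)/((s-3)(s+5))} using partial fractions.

Using partial fractions, f(t) = (9e^(3t) - e^(-5t))/8

Final answer: (9e^(3t) - e^(-5t))/8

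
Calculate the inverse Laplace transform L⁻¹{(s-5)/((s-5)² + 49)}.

Using frequency shift, L⁻¹{(s-5)/((s-5)² + 49)} = e^(5t)·cos(7t)

Final answer: e^(5t)·cos(7t)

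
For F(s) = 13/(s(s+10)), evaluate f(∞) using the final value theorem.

f(∞) = lim_{s→0} s·13/(s(s+10)) = lim_{s→0} 13/(s+10) = 13/10 = 13/10

Final answer: 13/10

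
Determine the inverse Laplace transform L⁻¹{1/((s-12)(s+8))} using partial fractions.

Decompose: A/(s-12) + B/(s+8). A = 1/20, B = -1/20. f(t) = (e^(12t) - e^(-8t))/20

Final answer: (e^(12t) - e^(-8t))/20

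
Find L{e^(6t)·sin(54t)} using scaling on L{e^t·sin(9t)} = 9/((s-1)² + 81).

Scaling with a=6: L{e^(6t)·sin(54t)} = (1/6) · 9/((s/6-1)² + 81). Simplifying: 54/((s-6)² + 2916)

Final answer: 54/((s-6)² + 2916)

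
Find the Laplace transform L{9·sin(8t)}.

L{sin(ωt)} = ω/(s² + ω²), so L{sin(8t)} = 8/(s² + 64). Then L{9·sin(8t)} = 9·8/(s² + 64) = 72/(s² + 64)

Final answer: 72/(s² + 64)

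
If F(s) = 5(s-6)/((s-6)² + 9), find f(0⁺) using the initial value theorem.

f(0⁺) = lim_{s→∞} sF(s) = lim_{s→∞} 5s(s-6)/((s-6)² + 9) = 5

Final answer: 5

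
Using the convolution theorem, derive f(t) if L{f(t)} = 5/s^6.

5/s^6 = (5/s)·(1/s^5) = L{5}·L{t^4/24}. By convolution, f(t) = 5*t^4/24 = ∫₀ᵗ 5·τ^4/24 dτ = 5·t^5/120

Final answer: 5·t^5/120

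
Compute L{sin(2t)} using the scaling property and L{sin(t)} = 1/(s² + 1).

Using L{f(at)} = (1/a)F(s/a) with a=2: L{sin(2t)} = (1/2) · 1/((s/2)² + 1) = (1/2) · 1·4/(s² + 4) = 2/(s² + 4)

Final answer: 2/(s² + 4)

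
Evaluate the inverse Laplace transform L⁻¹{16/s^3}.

L⁻¹{n!/s^(n+1)} = t^n with n=2. So L⁻¹{2/s^3} = t^2, and L⁻¹{16/s^3} = (16/2)·t^2 = 8·t^2

Final answer: 8·t^2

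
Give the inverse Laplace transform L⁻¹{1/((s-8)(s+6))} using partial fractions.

Decompose: A/(s-8) + B/(s+6). A = 1/14, B = -1/14. f(t) = (e^(8t) - e^(-6t))/14

Final answer: (e^(8t) - e^(-6t))/14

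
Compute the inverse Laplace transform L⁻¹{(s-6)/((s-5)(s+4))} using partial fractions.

Using partial fractions, f(t) = (-e^(5t) + 10e^(-4t))/9

Final answer: (-e^(5t) + 10e^(-4t))/9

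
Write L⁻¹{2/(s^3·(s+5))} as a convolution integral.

2/(s^3·(s+5)) = (2/s^3)·(1/(s+5)) = L{t^2}·L{e^(-5t)}. So f(t) = t^2*e^(-5t) = ∫₀ᵗ τ^2·e^(-5(t-τ)) dτ

Final answer: ∫₀ᵗ τ^2·e^(-5(t-τ)) dτ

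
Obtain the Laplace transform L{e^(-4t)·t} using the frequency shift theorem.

L{e^(at)·t^n} = n!/(s-a)^(n+1), so L{e^(-4t)·t} = 1/(s+4)^2

Final answer: 1/(s+4)^2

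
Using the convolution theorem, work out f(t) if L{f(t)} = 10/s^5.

10/s^5 = (10/s)·(1/s^4) = L{10}·L{t^3/6}. By convolution, f(t) = 10*t^3/6 = ∫₀ᵗ 10·τ^3/6 dτ = 10·t^4/24

Final answer: 10·t^4/24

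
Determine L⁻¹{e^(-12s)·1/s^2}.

L⁻¹{1/s^2} = t. By the time shift theorem, L⁻¹{e^(-as)F(s)} = u(t-a)f(t-a) with a=12, so L⁻¹{e^(-12s)·1/s^2} = u(t-12)·(t-12)

Final answer: u(t-12)·(t-12)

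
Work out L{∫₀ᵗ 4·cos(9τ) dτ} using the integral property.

L{∫₀ᵗ f(τ)dτ} = F(s)/s with F(s) = 4s/(s² + 81), so the result is (4s/(s² + 81))/s = 4/(s² + 81)

Final answer: 4/(s² + 81)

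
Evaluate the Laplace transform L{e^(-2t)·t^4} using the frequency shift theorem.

L{e^(at)·t^n} = n!/(s-a)^(n+1), so L{e^(-2t)·t^4} = 24/(s+2)^5

Final answer: 24/(s+2)^5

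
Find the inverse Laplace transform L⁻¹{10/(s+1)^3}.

L⁻¹{n!/(s-a)^(n+1)} = t^n·e^(at) with n=2, a=-1. So L⁻¹{2/(s+1)^3} = t^2·e^(-t), and L⁻¹{10/(s+1)^3} = (10/2)·t^2·e^(-t) = 5·t^2·e^(-t)

Final answer: 5·t^2·e^(-t)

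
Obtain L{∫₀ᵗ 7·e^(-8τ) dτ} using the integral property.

L{∫₀ᵗ f(τ)dτ} = F(s)/s with F(s) = 7/(s+8), so L{∫₀ᵗ 7·e^(-8τ) dτ} = 7/(s(s+8))

Final answer: 7/(s(s+8))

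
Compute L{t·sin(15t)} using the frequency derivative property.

L{sin(15t)} = 15/(s² + 225). By L{t·f(t)} = -F'(s): -d/ds[15/(s² + 225)] = -(15)·(-2s)/(s² + 225)² = 30s/(s² + 225)²

Final answer: 30s/(s² + 225)²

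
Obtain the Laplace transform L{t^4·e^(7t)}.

L{t^n·e^(at)} = n!/(s-a)^(n+1), so L{t^4·e^(7t)} = 24/(s-7)^5

Final answer: 24/(s-7)^5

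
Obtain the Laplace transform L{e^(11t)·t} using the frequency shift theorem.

L{e^(at)·t^n} = n!/(s-a)^(n+1), so L{e^(11t)·t} = 1/(s-11)^2

Final answer: 1/(s-11)^2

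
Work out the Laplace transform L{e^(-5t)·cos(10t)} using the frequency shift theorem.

Frequency shift: L{e^(at)f(t)} = F(s-a). L{e^(-5t)·cos(10t)} = (s+5)/((s+5)² + 100)

Final answer: (s+5)/((s+5)² + 100)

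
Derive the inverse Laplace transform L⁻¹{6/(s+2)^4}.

L⁻¹{n!/(s-a)^(n+1)} = t^n·e^(at), so L⁻¹{6/(s+2)^4} = t^3·e^(-2t)

Final answer: t^3·e^(-2t)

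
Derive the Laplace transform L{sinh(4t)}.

L{sinh(ωt)} = ω/(s² - ω²), so L{sinh(4t)} = 4/(s² - 16)

Final answer: 4/(s² - 16)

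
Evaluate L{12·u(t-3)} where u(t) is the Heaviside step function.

L{u(t-a)} = e^(-as)/s. Here a=3, so L{u(t-3)} = e^(-3s)/s, and L{12·u(t-3)} = 12·e^(-3s)/s

Final answer: 12·e^(-3s)/s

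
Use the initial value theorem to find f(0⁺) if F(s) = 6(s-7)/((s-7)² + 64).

f(0⁺) = lim_{s→∞} sF(s) = lim_{s→∞} 6s(s-7)/((s-7)² + 64) = 6

Final answer: 6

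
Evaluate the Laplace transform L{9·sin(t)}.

L{sin(ωt)} = ω/(s² + ω²), so L{sin(t)} = 1/(s² + 1). Then L{9·sin(t)} = 9·1/(s² + 1) = 9/(s² + 1)

Final answer: 9/(s² + 1)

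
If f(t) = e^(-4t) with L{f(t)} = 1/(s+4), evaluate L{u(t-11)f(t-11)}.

Time shift theorem: L{u(t-a)f(t-a)} = e^(-as)F(s). Here a=11, F(s) = 1/(s+4), so L{u(t-11)f(t-11)} = e^(-11s)·1/(s+4)

Final answer: e^(-11s)·1/(s+4)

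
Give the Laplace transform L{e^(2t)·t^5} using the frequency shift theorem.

L{e^(at)·t^n} = n!/(s-a)^(n+1), so L{e^(2t)·t^5} = 120/(s-2)^6

Final answer: 120/(s-2)^6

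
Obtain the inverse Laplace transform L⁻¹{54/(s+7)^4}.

L⁻¹{n!/(s-a)^(n+1)} = t^n·e^(at) with n=3, a=-7. So L⁻¹{6/(s+7)^4} = t^3·e^(-7t), and L⁻¹{54/(s+7)^4} = (54/6)·t^3·e^(-7t) = 9·t^3·e^(-7t)

Final answer: 9·t^3·e^(-7t)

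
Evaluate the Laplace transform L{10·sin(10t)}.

L{sin(ωt)} = ω/(s² + ω²), so L{sin(10t)} = 10/(s² + 100). Then L{10·sin(10t)} = 10·10/(s² + 100) = 100/(s² + 100)

Final answer: 100/(s² + 100)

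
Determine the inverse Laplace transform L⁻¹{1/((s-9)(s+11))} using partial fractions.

Decompose: A/(s-9) + B/(s+11). A = 1/20, B = -1/20. f(t) = (e^(9t) - e^(-11t))/20

Final answer: (e^(9t) - e^(-11t))/20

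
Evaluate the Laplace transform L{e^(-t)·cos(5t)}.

L{e^(at)·cos(ωt)} = (s-a)/((s-a)² + ω²), so L{e^(-t)·cos(5t)} = (s+1)/((s+1)² + 25)

Final answer: (s+1)/((s+1)² + 25)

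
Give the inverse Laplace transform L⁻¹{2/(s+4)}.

L⁻¹{1/(s-a)} = e^(at), so L⁻¹{1/(s+4)} = e^(-4t), and L⁻¹{2/(s+4)} = 2·e^(-4t)

Final answer: 2·e^(-4t)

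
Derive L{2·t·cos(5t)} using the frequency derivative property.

L{cos(5t)} = s/(s² + 25). Derivative: d/ds[s/(s² + 25)] = [(s² + 25) - s·2s]/(s² + 25)² = (25 - s²)/(s² + 25)². So L{t·cos(5t)} = -F'(s) = (s² - 25)/(s² + 25)². Then L{2·t·cos(5t)} = 2·(s² - 25)/(s² + 25)²

Final answer: 2·(s² - 25)/(s² + 25)²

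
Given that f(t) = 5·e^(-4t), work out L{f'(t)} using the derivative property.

f(0) = 5, F(s) = 5/(s+4). L{f'(t)} = s·F(s) - f(0) = 5s/(s+4) - 5 = (5s - 5(s+4))/(s+4) = -20/(s+4)

Final answer: -20/(s+4)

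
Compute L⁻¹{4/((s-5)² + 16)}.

Form: b/((s-a)² + b²) → e^(at)sin(bt). With a=5, b=4

Final answer: e^(5t)·sin(4t)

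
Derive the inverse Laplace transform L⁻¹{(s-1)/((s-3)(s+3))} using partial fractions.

Using partial fractions, f(t) = (2e^(3t) + 4e^(-3t))/6

Final answer: (2e^(3t) + 4e^(-3t))/6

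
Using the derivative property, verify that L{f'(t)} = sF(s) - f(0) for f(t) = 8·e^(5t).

f'(t) = 40e^(5t). Direct: L{f'(t)} = 40/(s-5). Property: s·8/(s-5) - 8 = (8s - 8(s-5))/(s-5) = 40/(s-5). ✓

Final answer: 40/(s-5)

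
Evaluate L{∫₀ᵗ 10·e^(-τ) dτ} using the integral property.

L{∫₀ᵗ f(τ)dτ} = F(s)/s with F(s) = 10/(s+1), so L{∫₀ᵗ 10·e^(-τ) dτ} = 10/(s(s+1))

Final answer: 10/(s(s+1))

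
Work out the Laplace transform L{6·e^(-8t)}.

L{e^(at)} = 1/(s-a), so L{e^(-8t)} = 1/(s+8). Then L{6·e^(-8t)} = 6/(s+8)

Final answer: 6/(s+8)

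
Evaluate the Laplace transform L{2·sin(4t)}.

L{sin(ωt)} = ω/(s² + ω²), so L{sin(4t)} = 4/(s² + 16). Then L{2·sin(4t)} = 2·4/(s² + 16) = 8/(s² + 16)

Final answer: 8/(s² + 16)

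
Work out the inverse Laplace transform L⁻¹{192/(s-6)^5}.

L⁻¹{n!/(s-a)^(n+1)} = t^n·e^(at) with n=4, a=6. So L⁻¹{24/(s-6)^5} = t^4·e^(6t), and L⁻¹{192/(s-6)^5} = (192/24)·t^4·e^(6t) = 8·t^4·e^(6t)

Final answer: 8·t^4·e^(6t)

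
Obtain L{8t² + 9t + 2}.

L{8t² + 9t + 2} = 8·2/s³ + 9/s² + 2/s = 16/s³ + 9/s² + 2/s

Final answer: 16/s³ + 9/s² + 2/s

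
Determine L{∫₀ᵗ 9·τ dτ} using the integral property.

L{∫₀ᵗ f(τ)dτ} = F(s)/s with f(t) = 9t. F(s) = 9/s^2, so L{∫₀ᵗ 9·τ dτ} = (9/s^2)/s = 9/s^3. (Check: ∫₀ᵗ 9·τ dτ = 9t^2/2.)

Final answer: 9/s^3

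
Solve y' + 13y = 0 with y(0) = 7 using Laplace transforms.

L{y'} + 13L{y} = 0. sY - 7 + 13Y = 0. Y(s+13) = 7. Y = 7/(s+13)

Final answer: y(t) = 7e^(-13t)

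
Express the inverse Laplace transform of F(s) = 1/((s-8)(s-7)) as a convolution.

1/((s-8)(s-7)) = (1/(s-8))·(1/(s-7)) = L{e^(8t)}·L{e^(7t)}. So f(t) = e^(8t)*e^(7t) = ∫₀ᵗ e^(8τ)·e^(7(t-τ)) dτ

Final answer: ∫₀ᵗ e^(8τ)·e^(7(t-τ)) dτ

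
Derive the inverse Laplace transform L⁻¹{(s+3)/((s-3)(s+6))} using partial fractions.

Using partial fractions, f(t) = (6e^(3t) + 3e^(-6t))/9

Final answer: (6e^(3t) + 3e^(-6t))/9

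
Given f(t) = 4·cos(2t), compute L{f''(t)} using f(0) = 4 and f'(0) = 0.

F(s) = 4s/(s² + 4). L{f''(t)} = s²F(s) - sf(0) - f'(0) = 4s³/(s² + 4) - 4s = (4s³ - 4s(s² + 4))/(s² + 4) = -16s/(s² + 4)

Final answer: -16s/(s² + 4)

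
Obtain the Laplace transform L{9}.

L{9} = 9 · L{1} = 9/s

Final answer: 9/s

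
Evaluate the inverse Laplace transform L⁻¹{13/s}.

L⁻¹{c/s} = c, so L⁻¹{13/s} = 13

Final answer: 13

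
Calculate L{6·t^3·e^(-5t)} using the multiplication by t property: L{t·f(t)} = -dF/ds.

Using L{t^n·e^(at)} = n!/(s-a)^(n+1), L{t^3·e^(-5t)} = 6/(s+5)^4, so L{6·t^3·e^(-5t)} = 6·6/(s+5)^4 = 36/(s+5)^4

Final answer: 36/(s+5)^4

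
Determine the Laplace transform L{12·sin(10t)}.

L{sin(ωt)} = ω/(s² + ω²), so L{sin(10t)} = 10/(s² + 100). Then L{12·sin(10t)} = 12·10/(s² + 100) = 120/(s² + 100)

Final answer: 120/(s² + 100)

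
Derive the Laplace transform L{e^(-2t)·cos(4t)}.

L{e^(at)·cos(ωt)} = (s-a)/((s-a)² + ω²), so L{e^(-2t)·cos(4t)} = (s+2)/((s+2)² + 16)

Final answer: (s+2)/((s+2)² + 16)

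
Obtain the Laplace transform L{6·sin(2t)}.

L{sin(ωt)} = ω/(s² + ω²), so L{sin(2t)} = 2/(s² + 4). Then L{6·sin(2t)} = 6·2/(s² + 4) = 12/(s² + 4)

Final answer: 12/(s² + 4)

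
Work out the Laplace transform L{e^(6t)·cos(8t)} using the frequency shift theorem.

Frequency shift: L{e^(at)f(t)} = F(s-a). L{e^(6t)·cos(8t)} = (s-6)/((s-6)² + 64)

Final answer: (s-6)/((s-6)² + 64)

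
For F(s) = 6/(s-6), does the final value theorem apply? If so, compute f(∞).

sF(s) = 6s/(s-6) has a pole at s = 6 in the right half-plane. Theorem does NOT apply (unstable system; f(t) = 6·e^(6t) grows without bound).

Final answer: Not applicable (unstable)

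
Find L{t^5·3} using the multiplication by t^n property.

L{3} = 3/s. d^1/ds^1[1/s] = -1/s². d^2/ds^2[1/s] = 2/s^3. d^3/ds^3[1/s] = -6/s^4. d^4/ds^4[1/s] = 24/s^5. d^5/ds^5[1/s] = -120/s^6. So L{t^5} = (-1)^{5}·-120/s^6 = 120/s^6. Then L{t^5·3} = 3·120/s^6 = 360/s^6

Final answer: 360/s^6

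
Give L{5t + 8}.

L{5t + 8} = 5·L{t} + 8·L{1} = 5/s² + 8/s

Final answer: 5/s² + 8/s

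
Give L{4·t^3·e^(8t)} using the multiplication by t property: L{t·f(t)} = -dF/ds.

Using L{t^n·e^(at)} = n!/(s-a)^(n+1), L{t^3·e^(8t)} = 6/(s-8)^4, so L{4·t^3·e^(8t)} = 4·6/(s-8)^4 = 24/(s-8)^4

Final answer: 24/(s-8)^4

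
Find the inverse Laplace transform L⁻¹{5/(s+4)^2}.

L⁻¹{n!/(s-a)^(n+1)} = t^n·e^(at) with n=1, a=-4. So L⁻¹{1/(s+4)^2} = t·e^(-4t), and L⁻¹{5/(s+4)^2} = (5/1)·t·e^(-4t) = 5·t·e^(-4t)

Final answer: 5·t·e^(-4t)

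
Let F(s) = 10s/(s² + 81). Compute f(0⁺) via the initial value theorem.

f(0⁺) = lim_{s→∞} s·10s/(s² + 81) = lim_{s→∞} 10s²/(s² + 81) = 10

Final answer: 10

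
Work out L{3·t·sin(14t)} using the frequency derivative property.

L{sin(14t)} = 14/(s² + 196). By L{t·f(t)} = -F'(s): -d/ds[14/(s² + 196)] = -(14)·(-2s)/(s² + 196)² = 28s/(s² + 196)². Then L{3·t·sin(14t)} = 3·28s/(s² + 196)² = 84s/(s² + 196)²

Final answer: 84s/(s² + 196)²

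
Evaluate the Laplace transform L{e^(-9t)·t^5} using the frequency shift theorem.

L{e^(at)·t^n} = n!/(s-a)^(n+1), so L{e^(-9t)·t^5} = 120/(s+9)^6

Final answer: 120/(s+9)^6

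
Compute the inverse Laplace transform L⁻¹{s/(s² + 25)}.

L⁻¹{s/(s² + 25)} = cos(5t)

Final answer: cos(5t)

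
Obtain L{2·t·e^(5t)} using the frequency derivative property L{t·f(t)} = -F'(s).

L{e^(5t)} = 1/(s-5). By frequency derivative: L{t·e^(5t)} = -d/ds[1/(s-5)] = -(-1)/(s-5)² = 1/(s-5)². Then L{2·t·e^(5t)} = 2·1/(s-5)² = 2/(s-5)²

Final answer: 2/(s-5)²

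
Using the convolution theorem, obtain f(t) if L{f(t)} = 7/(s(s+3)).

7/(s(s+3)) = (7/s)·(1/(s+3)) = L{7}·L{e^(-3t)}. By convolution, f(t) = 7*e^(-3t) = ∫₀ᵗ 7·e^(-3τ) dτ = 7·(1 - e^(-3t))/3

Final answer: 7·(1 - e^(-3t))/3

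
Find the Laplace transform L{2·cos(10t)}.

L{cos(ωt)} = s/(s² + ω²), so L{cos(10t)} = s/(s² + 100). Then L{2·cos(10t)} = 2·s/(s² + 100) = 2s/(s² + 100)

Final answer: 2s/(s² + 100)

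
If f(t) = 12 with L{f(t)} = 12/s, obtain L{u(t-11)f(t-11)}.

Time shift theorem: L{u(t-a)f(t-a)} = e^(-as)F(s). Here a=11, F(s) = 12/s, so L{u(t-11)f(t-11)} = e^(-11s)·12/s

Final answer: e^(-11s)·12/s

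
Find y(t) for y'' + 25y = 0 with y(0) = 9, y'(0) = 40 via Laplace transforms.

L{y''} + 25L{y} = 0. s²Y - 9s - 40 + 25Y = 0. Y(s² + 25) = 9s + 40. Y = (9s + 40)/(s² + 25). Inverting: y(t) = 9cos(5t) + 8sin(5t)

Final answer: y(t) = 9cos(5t) + 8sin(5t)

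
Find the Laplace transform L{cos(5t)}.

L{cos(ωt)} = s/(s² + ω²), so L{cos(5t)} = s/(s² + 25)

Final answer: s/(s² + 25)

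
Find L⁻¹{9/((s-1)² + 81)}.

Form: b/((s-a)² + b²) → e^(at)sin(bt). With a=1, b=9

Final answer: e^t·sin(9t)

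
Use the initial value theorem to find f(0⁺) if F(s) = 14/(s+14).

f(0⁺) = lim_{s→∞} s·14/(s+14) = lim_{s→∞} 14s/(s+14) = 14

Final answer: 14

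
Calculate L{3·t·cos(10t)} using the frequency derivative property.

L{cos(10t)} = s/(s² + 100). Derivative: d/ds[s/(s² + 100)] = [(s² + 100) - s·2s]/(s² + 100)² = (100 - s²)/(s² + 100)². So L{t·cos(10t)} = -F'(s) = (s² - 100)/(s² + 100)². Then L{3·t·cos(10t)} = 3·(s² - 100)/(s² + 100)²

Final answer: 3·(s² - 100)/(s² + 100)²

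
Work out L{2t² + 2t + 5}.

L{2t² + 2t + 5} = 2·2/s³ + 2/s² + 5/s = 4/s³ + 2/s² + 5/s

Final answer: 4/s³ + 2/s² + 5/s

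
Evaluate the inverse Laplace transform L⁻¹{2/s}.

L⁻¹{c/s} = c, so L⁻¹{2/s} = 2

Final answer: 2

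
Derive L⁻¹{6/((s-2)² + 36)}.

Form: b/((s-a)² + b²) → e^(at)sin(bt). With a=2, b=6

Final answer: e^(2t)·sin(6t)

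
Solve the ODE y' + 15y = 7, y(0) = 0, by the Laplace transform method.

sY + 15Y = 7/s. Y = 7/(s(s+15)). Partial fractions: Y = 7/15/s - 7/15/(s+15)

Final answer: y(t) = 7/15(1 - e^(-15t))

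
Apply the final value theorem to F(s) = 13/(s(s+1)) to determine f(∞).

f(∞) = lim_{s→0} s·13/(s(s+1)) = lim_{s→0} 13/(s+1) = 13/1 = 13

Final answer: 13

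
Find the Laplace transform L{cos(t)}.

L{cos(ωt)} = s/(s² + ω²), so L{cos(t)} = s/(s² + 1)

Final answer: s/(s² + 1)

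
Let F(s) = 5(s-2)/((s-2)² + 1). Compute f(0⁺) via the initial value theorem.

f(0⁺) = lim_{s→∞} sF(s) = lim_{s→∞} 5s(s-2)/((s-2)² + 1) = 5

Final answer: 5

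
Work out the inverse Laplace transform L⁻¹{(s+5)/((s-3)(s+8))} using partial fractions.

Using partial fractions, f(t) = (8e^(3t) + 3e^(-8t))/11

Final answer: (8e^(3t) + 3e^(-8t))/11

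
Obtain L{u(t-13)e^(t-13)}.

u(t-a)f(t-a) with f(t)=e^t. L{e^t} = 1/(s-1). By time shift: e^(-13s)/(s-1)

Final answer: e^(-13s)/(s-1)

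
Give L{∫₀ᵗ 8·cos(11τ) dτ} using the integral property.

L{∫₀ᵗ f(τ)dτ} = F(s)/s with F(s) = 8s/(s² + 121), so the result is (8s/(s² + 121))/s = 8/(s² + 121)

Final answer: 8/(s² + 121)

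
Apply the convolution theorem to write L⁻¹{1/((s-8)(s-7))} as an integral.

1/((s-8)(s-7)) = (1/(s-8))·(1/(s-7)) = L{e^(8t)}·L{e^(7t)}. So f(t) = e^(8t)*e^(7t) = ∫₀ᵗ e^(8τ)·e^(7(t-τ)) dτ

Final answer: ∫₀ᵗ e^(8τ)·e^(7(t-τ)) dτ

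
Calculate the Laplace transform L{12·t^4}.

L{t^n} = n!/s^(n+1), so L{t^4} = 24/s^5. Then L{12·t^4} = 12·24/s^5 = 288/s^5

Final answer: 288/s^5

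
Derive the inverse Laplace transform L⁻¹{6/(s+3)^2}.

L⁻¹{n!/(s-a)^(n+1)} = t^n·e^(at) with n=1, a=-3. So L⁻¹{1/(s+3)^2} = t·e^(-3t), and L⁻¹{6/(s+3)^2} = (6/1)·t·e^(-3t) = 6·t·e^(-3t)

Final answer: 6·t·e^(-3t)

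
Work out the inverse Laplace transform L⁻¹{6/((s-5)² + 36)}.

Using frequency shift, L⁻¹{6/((s-5)² + 36)} = e^(5t)·sin(6t)

Final answer: e^(5t)·sin(6t)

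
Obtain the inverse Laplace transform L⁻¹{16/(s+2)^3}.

L⁻¹{n!/(s-a)^(n+1)} = t^n·e^(at) with n=2, a=-2. So L⁻¹{2/(s+2)^3} = t^2·e^(-2t), and L⁻¹{16/(s+2)^3} = (16/2)·t^2·e^(-2t) = 8·t^2·e^(-2t)

Final answer: 8·t^2·e^(-2t)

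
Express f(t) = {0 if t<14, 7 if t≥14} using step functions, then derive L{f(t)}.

f(t) = 7·u(t-14). L{u(t-14)} = e^(-14s)/s, so L{f(t)} = 7·e^(-14s)/s

Final answer: 7·e^(-14s)/s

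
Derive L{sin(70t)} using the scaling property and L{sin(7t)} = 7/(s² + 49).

Using L{f(at)} = (1/a)F(s/a) with a=10: L{sin(70t)} = (1/10) · 7/((s/10)² + 49) = (1/10) · 7·100/(s² + 4900) = 70/(s² + 4900)

Final answer: 70/(s² + 4900)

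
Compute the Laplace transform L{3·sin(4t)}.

L{sin(ωt)} = ω/(s² + ω²), so L{sin(4t)} = 4/(s² + 16). Then L{3·sin(4t)} = 3·4/(s² + 16) = 12/(s² + 16)

Final answer: 12/(s² + 16)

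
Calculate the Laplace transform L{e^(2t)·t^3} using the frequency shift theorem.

L{e^(at)·t^n} = n!/(s-a)^(n+1), so L{e^(2t)·t^3} = 6/(s-2)^4

Final answer: 6/(s-2)^4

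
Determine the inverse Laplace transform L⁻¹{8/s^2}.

L⁻¹{n!/s^(n+1)} = t^n with n=1. So L⁻¹{1/s^2} = t, and L⁻¹{8/s^2} = (8/1)·t = 8·t

Final answer: 8·t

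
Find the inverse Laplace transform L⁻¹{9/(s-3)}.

L⁻¹{1/(s-a)} = e^(at), so L⁻¹{1/(s-3)} = e^(3t), and L⁻¹{9/(s-3)} = 9·e^(3t)

Final answer: 9·e^(3t)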